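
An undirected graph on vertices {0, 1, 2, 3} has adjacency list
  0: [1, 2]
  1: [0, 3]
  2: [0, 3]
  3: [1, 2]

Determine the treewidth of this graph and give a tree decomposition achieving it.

Treewidth 2.
Bags: B1 = {0, 1, 3}  B2 = {0, 2, 3}
Tree: B1–B2

Each bag holds 3 vertices, so the decomposition has width 2, which upper-bounds the treewidth. For the lower bound, G contains the cycle 3–1–0–2–3, so G is not a forest; only forests have treewidth ≤ 1, hence tw(G) ≥ 2. Combining the bounds, tw(G) = 2.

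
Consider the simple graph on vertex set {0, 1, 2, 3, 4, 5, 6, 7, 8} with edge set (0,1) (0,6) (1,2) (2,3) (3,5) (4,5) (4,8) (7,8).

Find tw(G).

A width-1 tree decomposition is:
Bags: B1 = {7, 8}  B2 = {4, 8}  B3 = {4, 5}  B4 = {3, 5}  B5 = {2, 3}  B6 = {1, 2}  B7 = {0, 1}  B8 = {0, 6}
Tree: B1–B2, B2–B3, B3–B4, B4–B5, B5–B6, B6–B7, B7–B8
Each bag holds 2 vertices, so the decomposition has width 1, which upper-bounds the treewidth. G has an edge, so its treewidth is at least 1. Combining the bounds, tw(G) = 1.

1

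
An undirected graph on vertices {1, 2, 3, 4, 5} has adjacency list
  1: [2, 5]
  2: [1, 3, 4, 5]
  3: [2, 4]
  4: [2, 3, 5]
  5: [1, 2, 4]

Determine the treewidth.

A width-2 tree decomposition is:
Bags: B1 = {1, 2, 5}  B2 = {2, 4, 5}  B3 = {2, 3, 4}
Tree: B1–B2, B2–B3
The largest bag has 3 vertices, giving width 2; this decomposition certifies tw(G) ≤ 2. Conversely, {1, 2, 5} is a clique of size 3, and the vertices of any clique must share a bag in every tree decomposition; so some bag has ≥ 3 vertices and tw(G) ≥ 2. Therefore the treewidth is 2.

2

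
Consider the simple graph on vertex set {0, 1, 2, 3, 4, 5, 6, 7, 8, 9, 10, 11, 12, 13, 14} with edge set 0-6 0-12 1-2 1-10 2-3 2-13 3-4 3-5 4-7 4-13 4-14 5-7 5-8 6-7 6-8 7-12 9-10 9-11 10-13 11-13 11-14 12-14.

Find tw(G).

A width-3 tree decomposition is:
Bags: B1 = {1, 9, 10, 11}  B2 = {1, 10, 11, 13}  B3 = {1, 2, 11, 13}  B4 = {2, 11, 13, 14}  B5 = {2, 4, 13, 14}  B6 = {2, 3, 4, 14}  B7 = {3, 4, 12, 14}  B8 = {3, 4, 7, 12}  B9 = {3, 5, 7, 12}  B10 = {0, 5, 7, 12}  B11 = {0, 5, 6, 7}  B12 = {0, 5, 6, 8}
Tree: B1–B2, B2–B3, B3–B4, B4–B5, B5–B6, B6–B7, B7–B8, B8–B9, B9–B10, B10–B11, B11–B12
The largest bag has 4 vertices, giving width 3; this decomposition certifies tw(G) ≤ 3. For the lower bound: the 4 vertex sets {1,9,10}, {11}, {13}, {2,3,4,14} are disjoint, each induces a connected subgraph, and every pair is joined by at least one edge of G. Contracting each set to a single vertex therefore yields K_{4} as a minor, and since treewidth is minor-monotone, tw(G) ≥ tw(K_{4}) = 3. Combining the bounds, tw(G) = 3.

3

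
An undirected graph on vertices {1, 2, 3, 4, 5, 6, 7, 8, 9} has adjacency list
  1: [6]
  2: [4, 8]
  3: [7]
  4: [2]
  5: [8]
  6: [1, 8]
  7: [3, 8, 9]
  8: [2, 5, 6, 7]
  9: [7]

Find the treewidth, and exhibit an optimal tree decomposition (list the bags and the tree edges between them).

Every bag has size at most 2, so the width is 2 − 1 = 1 and tw(G) ≤ 1. G has an edge, so its treewidth is at least 1. The upper and lower bounds meet at 1, so that is the treewidth.

Treewidth 1.
One optimal decomposition is:
Bags: B1 = {7, 8}  B2 = {5, 8}  B3 = {2, 8}  B4 = {6, 8}  B5 = {7, 9}  B6 = {1, 6}  B7 = {2, 4}  B8 = {3, 7}
Tree: B1–B2, B1–B3, B1–B4, B1–B5, B4–B6, B3–B7, B1–B8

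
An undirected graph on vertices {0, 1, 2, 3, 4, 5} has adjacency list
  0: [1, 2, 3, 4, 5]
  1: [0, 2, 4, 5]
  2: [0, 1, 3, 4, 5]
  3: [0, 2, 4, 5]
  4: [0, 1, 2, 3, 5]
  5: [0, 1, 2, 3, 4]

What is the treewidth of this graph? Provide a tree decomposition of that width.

Each bag holds 5 vertices, so the decomposition has width 4, which upper-bounds the treewidth. For the lower bound, the 5 vertices {0, 1, 2, 4, 5} are pairwise adjacent, and any tree decomposition puts a clique entirely inside one bag — forcing width ≥ 4. Therefore the treewidth is 4.

Treewidth 4.
One such decomposition:
Bags: B1 = {0, 2, 3, 4, 5}  B2 = {0, 1, 2, 4, 5}
Tree: B1–B2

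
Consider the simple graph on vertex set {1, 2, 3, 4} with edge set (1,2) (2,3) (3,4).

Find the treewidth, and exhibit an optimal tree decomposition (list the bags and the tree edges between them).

Treewidth 1.
Bags: B1 = {2, 3}  B2 = {3, 4}  B3 = {1, 2}
Tree: B1–B2, B1–B3

The largest bag has 2 vertices, giving width 1; this decomposition certifies tw(G) ≤ 1. Since G has at least one edge (e.g. 3–2), it is not an edgeless graph, so tw(G) ≥ 1. The upper and lower bounds meet at 1, so that is the treewidth.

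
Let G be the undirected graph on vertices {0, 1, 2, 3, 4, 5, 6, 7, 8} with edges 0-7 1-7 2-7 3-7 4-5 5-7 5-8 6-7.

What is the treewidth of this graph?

A width-1 tree decomposition is:
Bags: B1 = {2, 7}  B2 = {5, 7}  B3 = {6, 7}  B4 = {5, 8}  B5 = {0, 7}  B6 = {3, 7}  B7 = {4, 5}  B8 = {1, 7}
Tree: B1–B2, B1–B3, B2–B4, B2–B5, B5–B6, B4–B7, B5–B8
The largest bag has 2 vertices, giving width 1; this decomposition certifies tw(G) ≤ 1. G has an edge, so its treewidth is at least 1. Therefore the treewidth is 1.

1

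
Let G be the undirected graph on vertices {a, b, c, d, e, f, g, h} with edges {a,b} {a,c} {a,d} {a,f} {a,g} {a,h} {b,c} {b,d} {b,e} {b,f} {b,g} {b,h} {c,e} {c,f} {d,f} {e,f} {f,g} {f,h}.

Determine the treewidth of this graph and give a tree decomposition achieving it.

Treewidth 3.
One such decomposition:
Bags: B1 = {a, b, d, f}  B2 = {a, b, c, f}  B3 = {b, c, e, f}  B4 = {a, b, f, g}  B5 = {a, b, f, h}
Tree: B1–B2, B2–B3, B2–B4, B1–B5

Every bag has size at most 4, so the width is 4 − 1 = 3 and tw(G) ≤ 3. On the other hand G contains the 4-clique {b, c, e, f}. A clique must lie in a single bag of any decomposition, so no decomposition can have width below 3. Hence tw(G) = 3 exactly.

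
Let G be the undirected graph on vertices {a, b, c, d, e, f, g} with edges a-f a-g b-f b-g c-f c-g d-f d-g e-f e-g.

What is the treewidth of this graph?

A width-2 tree decomposition is:
Bags: B1 = {c, f, g}  B2 = {a, f, g}  B3 = {d, f, g}  B4 = {b, f, g}  B5 = {e, f, g}
Tree: B1–B2, B2–B3, B3–B4, B4–B5
Every bag has size at most 3, so the width is 3 − 1 = 2 and tw(G) ≤ 2. The edges g–c–f–a–g form a cycle, so G is not a tree and its treewidth is at least 2. Therefore the treewidth is 2.

2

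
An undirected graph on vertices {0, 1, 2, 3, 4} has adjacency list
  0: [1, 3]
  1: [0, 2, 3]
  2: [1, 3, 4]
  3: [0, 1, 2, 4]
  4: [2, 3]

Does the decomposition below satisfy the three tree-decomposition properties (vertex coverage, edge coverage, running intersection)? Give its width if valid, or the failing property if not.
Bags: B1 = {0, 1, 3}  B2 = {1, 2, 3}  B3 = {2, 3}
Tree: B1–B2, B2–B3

No — vertex 4 appears in no bag.

A tree decomposition must satisfy three properties: every vertex lies in some bag; for every edge, both endpoints lie together in some bag; and for every vertex, the bags containing it form a connected subtree. Here vertex 4 appears in no bag, so the decomposition is invalid.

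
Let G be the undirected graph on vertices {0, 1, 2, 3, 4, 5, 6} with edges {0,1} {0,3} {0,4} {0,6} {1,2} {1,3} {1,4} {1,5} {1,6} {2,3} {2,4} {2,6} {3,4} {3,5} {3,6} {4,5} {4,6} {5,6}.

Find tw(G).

A width-4 tree decomposition is:
Bags: B1 = {0, 1, 3, 4, 6}  B2 = {1, 3, 4, 5, 6}  B3 = {1, 2, 3, 4, 6}
Tree: B1–B2, B1–B3
Every bag has size at most 5, so the width is 5 − 1 = 4 and tw(G) ≤ 4. For the lower bound, the 5 vertices {0, 1, 3, 4, 6} are pairwise adjacent, and any tree decomposition puts a clique entirely inside one bag — forcing width ≥ 4. Hence tw(G) = 4 exactly.

4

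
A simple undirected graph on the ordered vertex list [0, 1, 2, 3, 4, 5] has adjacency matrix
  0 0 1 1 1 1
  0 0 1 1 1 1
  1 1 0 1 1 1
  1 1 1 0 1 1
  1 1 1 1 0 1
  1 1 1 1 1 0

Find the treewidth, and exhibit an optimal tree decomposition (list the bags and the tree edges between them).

Each bag holds 5 vertices, so the decomposition has width 4, which upper-bounds the treewidth. On the other hand G contains the 5-clique {0, 2, 3, 4, 5}. A clique must lie in a single bag of any decomposition, so no decomposition can have width below 4. The upper and lower bounds meet at 4, so that is the treewidth.

Treewidth 4.
One optimal decomposition is:
Bags: B1 = {0, 2, 3, 4, 5}  B2 = {1, 2, 3, 4, 5}
Tree: B1–B2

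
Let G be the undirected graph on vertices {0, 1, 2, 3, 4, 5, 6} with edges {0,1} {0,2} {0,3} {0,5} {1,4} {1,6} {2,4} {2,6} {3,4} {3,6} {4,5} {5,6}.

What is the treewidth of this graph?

A width-3 tree decomposition is:
Bags: B1 = {0, 3, 4, 6}  B2 = {0, 1, 4, 6}  B3 = {0, 2, 4, 6}  B4 = {0, 4, 5, 6}
Tree: B1–B2, B2–B3, B3–B4
The largest bag has 4 vertices, giving width 3; this decomposition certifies tw(G) ≤ 3. For the lower bound: the 4 vertex sets {0,3}, {1,4}, {6}, {2} are disjoint, each induces a connected subgraph, and every pair is joined by at least one edge of G. Contracting each set to a single vertex therefore yields K_{4} as a minor, and since treewidth is minor-monotone, tw(G) ≥ tw(K_{4}) = 3. Therefore the treewidth is 3.

3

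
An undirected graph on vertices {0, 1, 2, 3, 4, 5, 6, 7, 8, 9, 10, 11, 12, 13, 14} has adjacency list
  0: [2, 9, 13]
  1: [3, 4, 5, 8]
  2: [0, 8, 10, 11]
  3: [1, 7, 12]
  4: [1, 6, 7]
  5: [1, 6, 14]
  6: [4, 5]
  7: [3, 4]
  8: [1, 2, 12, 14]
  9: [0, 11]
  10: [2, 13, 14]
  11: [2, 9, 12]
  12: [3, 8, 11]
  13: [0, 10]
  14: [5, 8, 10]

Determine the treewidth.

3

A width-3 tree decomposition is:
Bags: B1 = {0, 9, 10, 13}  B2 = {0, 2, 9, 10}  B3 = {2, 9, 10, 11}  B4 = {2, 10, 11, 14}  B5 = {2, 8, 11, 14}  B6 = {8, 11, 12, 14}  B7 = {5, 8, 12, 14}  B8 = {1, 5, 8, 12}  B9 = {1, 3, 5, 12}  B10 = {1, 3, 5, 6}  B11 = {1, 3, 4, 6}  B12 = {3, 4, 6, 7}
Tree: B1–B2, B2–B3, B3–B4, B4–B5, B5–B6, B6–B7, B7–B8, B8–B9, B9–B10, B10–B11, B11–B12
Each bag holds 4 vertices, so the decomposition has width 3, which upper-bounds the treewidth. For the lower bound: the 4 vertex sets {0,9,13}, {10}, {2}, {8,11,12,14} are disjoint, each induces a connected subgraph, and every pair is joined by at least one edge of G. Contracting each set to a single vertex therefore yields K_{4} as a minor, and since treewidth is minor-monotone, tw(G) ≥ tw(K_{4}) = 3. Combining the bounds, tw(G) = 3.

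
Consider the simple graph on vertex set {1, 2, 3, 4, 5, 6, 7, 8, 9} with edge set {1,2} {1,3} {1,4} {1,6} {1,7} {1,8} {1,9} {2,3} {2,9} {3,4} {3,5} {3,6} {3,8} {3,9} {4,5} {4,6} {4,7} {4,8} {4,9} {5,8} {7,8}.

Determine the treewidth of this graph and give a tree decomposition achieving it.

Treewidth 3.
Bags: B1 = {3, 4, 5, 8}  B2 = {1, 3, 4, 8}  B3 = {1, 4, 7, 8}  B4 = {1, 3, 4, 9}  B5 = {1, 2, 3, 9}  B6 = {1, 3, 4, 6}
Tree: B1–B2, B2–B3, B2–B4, B4–B5, B4–B6

The largest bag has 4 vertices, giving width 3; this decomposition certifies tw(G) ≤ 3. Conversely, {1, 2, 3, 9} is a clique of size 4, and the vertices of any clique must share a bag in every tree decomposition; so some bag has ≥ 4 vertices and tw(G) ≥ 3. The upper and lower bounds meet at 3, so that is the treewidth.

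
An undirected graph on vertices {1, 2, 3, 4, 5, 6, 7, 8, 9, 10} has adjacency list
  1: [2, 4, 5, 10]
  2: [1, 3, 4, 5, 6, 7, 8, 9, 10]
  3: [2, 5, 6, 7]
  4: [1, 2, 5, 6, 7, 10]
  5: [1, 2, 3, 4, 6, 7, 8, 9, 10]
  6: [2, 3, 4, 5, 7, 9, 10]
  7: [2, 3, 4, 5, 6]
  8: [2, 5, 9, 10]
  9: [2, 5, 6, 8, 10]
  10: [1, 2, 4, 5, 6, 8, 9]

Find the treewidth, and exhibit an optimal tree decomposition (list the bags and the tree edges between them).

Every bag has size at most 5, so the width is 5 − 1 = 4 and tw(G) ≤ 4. On the other hand G contains the 5-clique {2, 5, 8, 9, 10}. A clique must lie in a single bag of any decomposition, so no decomposition can have width below 4. The upper and lower bounds meet at 4, so that is the treewidth.

Treewidth 4.
One optimal decomposition is:
Bags: B1 = {2, 4, 5, 6, 10}  B2 = {2, 5, 6, 9, 10}  B3 = {2, 5, 8, 9, 10}  B4 = {2, 4, 5, 6, 7}  B5 = {1, 2, 4, 5, 10}  B6 = {2, 3, 5, 6, 7}
Tree: B1–B2, B2–B3, B1–B4, B1–B5, B4–B6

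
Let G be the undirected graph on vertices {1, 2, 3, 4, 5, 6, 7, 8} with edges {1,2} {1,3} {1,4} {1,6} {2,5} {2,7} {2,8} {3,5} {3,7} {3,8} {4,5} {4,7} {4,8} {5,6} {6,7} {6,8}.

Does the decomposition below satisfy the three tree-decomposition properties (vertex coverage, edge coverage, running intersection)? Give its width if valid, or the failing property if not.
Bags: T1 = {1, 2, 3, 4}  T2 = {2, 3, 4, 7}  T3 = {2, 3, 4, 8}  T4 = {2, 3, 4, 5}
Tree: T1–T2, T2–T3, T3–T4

No — vertex 6 appears in no bag.

A tree decomposition must satisfy three properties: every vertex lies in some bag; for every edge, both endpoints lie together in some bag; and for every vertex, the bags containing it form a connected subtree. Here vertex 6 appears in no bag, so the decomposition is invalid.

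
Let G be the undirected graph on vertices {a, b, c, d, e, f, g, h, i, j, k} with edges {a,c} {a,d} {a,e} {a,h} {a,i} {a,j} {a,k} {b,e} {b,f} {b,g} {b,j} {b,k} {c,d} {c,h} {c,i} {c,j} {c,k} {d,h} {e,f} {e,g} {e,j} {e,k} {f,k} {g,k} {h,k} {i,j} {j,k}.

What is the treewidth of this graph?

3

A width-3 tree decomposition is:
Bags: B1 = {a, c, j, k}  B2 = {a, e, j, k}  B3 = {a, c, h, k}  B4 = {a, c, i, j}  B5 = {b, e, j, k}  B6 = {b, e, f, k}  B7 = {b, e, g, k}  B8 = {a, c, d, h}
Tree: B1–B2, B1–B3, B1–B4, B2–B5, B5–B6, B6–B7, B3–B8
Each bag holds 4 vertices, so the decomposition has width 3, which upper-bounds the treewidth. Conversely, {a, c, d, h} is a clique of size 4, and the vertices of any clique must share a bag in every tree decomposition; so some bag has ≥ 4 vertices and tw(G) ≥ 3. Therefore the treewidth is 3.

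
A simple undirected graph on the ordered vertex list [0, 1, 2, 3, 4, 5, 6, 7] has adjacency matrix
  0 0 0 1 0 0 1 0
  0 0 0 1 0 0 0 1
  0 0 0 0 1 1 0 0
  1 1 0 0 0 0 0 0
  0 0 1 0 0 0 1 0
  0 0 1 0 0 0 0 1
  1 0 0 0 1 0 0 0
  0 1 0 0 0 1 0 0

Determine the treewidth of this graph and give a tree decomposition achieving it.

Treewidth 2.
One such decomposition:
Bags: B1 = {2, 4, 5}  B2 = {4, 5, 7}  B3 = {1, 4, 7}  B4 = {1, 3, 4}  B5 = {0, 3, 4}  B6 = {0, 4, 6}
Tree: B1–B2, B2–B3, B3–B4, B4–B5, B5–B6

Each bag holds 3 vertices, so the decomposition has width 2, which upper-bounds the treewidth. For the lower bound, G contains the cycle 4–2–5–7–1–3–0–6–4, so G is not a forest; only forests have treewidth ≤ 1, hence tw(G) ≥ 2. Therefore the treewidth is 2.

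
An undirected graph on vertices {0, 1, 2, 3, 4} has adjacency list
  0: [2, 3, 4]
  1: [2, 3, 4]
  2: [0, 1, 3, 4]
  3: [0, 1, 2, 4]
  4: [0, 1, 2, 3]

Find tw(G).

3

A width-3 tree decomposition is:
Bags: B1 = {1, 2, 3, 4}  B2 = {0, 2, 3, 4}
Tree: B1–B2
The largest bag has 4 vertices, giving width 3; this decomposition certifies tw(G) ≤ 3. On the other hand G contains the 4-clique {0, 2, 3, 4}. A clique must lie in a single bag of any decomposition, so no decomposition can have width below 3. Combining the bounds, tw(G) = 3.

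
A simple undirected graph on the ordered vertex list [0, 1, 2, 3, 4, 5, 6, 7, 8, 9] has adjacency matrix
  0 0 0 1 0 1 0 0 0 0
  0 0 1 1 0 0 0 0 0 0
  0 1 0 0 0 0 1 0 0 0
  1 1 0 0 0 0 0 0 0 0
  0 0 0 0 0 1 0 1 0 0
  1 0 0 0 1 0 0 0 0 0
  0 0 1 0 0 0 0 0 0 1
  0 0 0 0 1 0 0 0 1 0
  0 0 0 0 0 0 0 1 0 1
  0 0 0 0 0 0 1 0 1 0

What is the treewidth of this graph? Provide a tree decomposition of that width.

Every bag has size at most 3, so the width is 3 − 1 = 2 and tw(G) ≤ 2. For the lower bound, G contains the cycle 7–4–5–0–3–1–2–6–9–8–7, so G is not a forest; only forests have treewidth ≤ 1, hence tw(G) ≥ 2. The upper and lower bounds meet at 2, so that is the treewidth.

Treewidth 2.
One optimal decomposition is:
Bags: B1 = {4, 5, 7}  B2 = {0, 5, 7}  B3 = {0, 3, 7}  B4 = {1, 3, 7}  B5 = {1, 2, 7}  B6 = {2, 6, 7}  B7 = {6, 7, 9}  B8 = {7, 8, 9}
Tree: B1–B2, B2–B3, B3–B4, B4–B5, B5–B6, B6–B7, B7–B8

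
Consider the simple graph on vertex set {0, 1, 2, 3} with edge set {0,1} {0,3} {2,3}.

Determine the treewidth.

1

A width-1 tree decomposition is:
Bags: B1 = {0, 1}  B2 = {0, 3}  B3 = {2, 3}
Tree: B1–B2, B2–B3
The largest bag has 2 vertices, giving width 1; this decomposition certifies tw(G) ≤ 1. G has an edge, so its treewidth is at least 1. Therefore the treewidth is 1.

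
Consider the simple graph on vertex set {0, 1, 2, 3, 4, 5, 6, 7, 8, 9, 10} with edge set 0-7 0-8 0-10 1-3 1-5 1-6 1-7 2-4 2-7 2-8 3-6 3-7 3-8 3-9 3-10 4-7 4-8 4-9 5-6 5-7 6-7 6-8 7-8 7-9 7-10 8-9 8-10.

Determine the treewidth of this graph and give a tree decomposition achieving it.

Treewidth 3.
Bags: B1 = {3, 7, 8, 9}  B2 = {3, 6, 7, 8}  B3 = {1, 3, 6, 7}  B4 = {1, 5, 6, 7}  B5 = {3, 7, 8, 10}  B6 = {4, 7, 8, 9}  B7 = {0, 7, 8, 10}  B8 = {2, 4, 7, 8}
Tree: B1–B2, B2–B3, B3–B4, B1–B5, B1–B6, B5–B7, B6–B8

Every bag has size at most 4, so the width is 4 − 1 = 3 and tw(G) ≤ 3. For the lower bound, the 4 vertices {0, 7, 8, 10} are pairwise adjacent, and any tree decomposition puts a clique entirely inside one bag — forcing width ≥ 3. The upper and lower bounds meet at 3, so that is the treewidth.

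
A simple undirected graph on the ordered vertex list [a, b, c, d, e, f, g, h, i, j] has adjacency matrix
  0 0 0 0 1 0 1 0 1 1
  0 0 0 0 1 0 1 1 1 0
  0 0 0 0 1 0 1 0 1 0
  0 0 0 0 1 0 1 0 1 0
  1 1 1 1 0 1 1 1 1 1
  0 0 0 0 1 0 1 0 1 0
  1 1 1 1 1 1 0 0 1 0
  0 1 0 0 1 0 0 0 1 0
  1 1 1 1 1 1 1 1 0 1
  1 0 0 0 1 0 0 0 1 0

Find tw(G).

A width-3 tree decomposition is:
Bags: B1 = {a, e, i, j}  B2 = {a, e, g, i}  B3 = {e, f, g, i}  B4 = {b, e, g, i}  B5 = {b, e, h, i}  B6 = {c, e, g, i}  B7 = {d, e, g, i}
Tree: B1–B2, B2–B3, B3–B4, B4–B5, B4–B6, B4–B7
The largest bag has 4 vertices, giving width 3; this decomposition certifies tw(G) ≤ 3. On the other hand G contains the 4-clique {d, e, g, i}. A clique must lie in a single bag of any decomposition, so no decomposition can have width below 3. Therefore the treewidth is 3.

3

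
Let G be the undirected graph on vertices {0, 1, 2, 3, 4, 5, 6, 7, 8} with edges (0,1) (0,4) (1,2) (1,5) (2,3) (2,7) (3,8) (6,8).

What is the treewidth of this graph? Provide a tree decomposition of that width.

Every bag has size at most 2, so the width is 2 − 1 = 1 and tw(G) ≤ 1. Any graph with an edge has treewidth ≥ 1, and G has the edge 7–2. Combining the bounds, tw(G) = 1.

Treewidth 1.
Bags: B1 = {2, 7}  B2 = {2, 3}  B3 = {3, 8}  B4 = {1, 2}  B5 = {0, 1}  B6 = {0, 4}  B7 = {1, 5}  B8 = {6, 8}
Tree: B1–B2, B2–B3, B1–B4, B4–B5, B5–B6, B5–B7, B3–B8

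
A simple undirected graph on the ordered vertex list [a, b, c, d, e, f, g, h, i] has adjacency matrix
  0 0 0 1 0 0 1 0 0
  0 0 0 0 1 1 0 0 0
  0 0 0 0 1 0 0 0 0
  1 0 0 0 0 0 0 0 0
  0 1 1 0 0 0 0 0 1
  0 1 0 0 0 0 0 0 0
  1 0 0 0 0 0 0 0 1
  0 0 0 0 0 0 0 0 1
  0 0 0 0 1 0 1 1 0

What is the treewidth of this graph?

A width-1 tree decomposition is:
Bags: B1 = {e, i}  B2 = {c, e}  B3 = {h, i}  B4 = {g, i}  B5 = {b, e}  B6 = {a, g}  B7 = {a, d}  B8 = {b, f}
Tree: B1–B2, B1–B3, B1–B4, B2–B5, B4–B6, B6–B7, B5–B8
Each bag holds 2 vertices, so the decomposition has width 1, which upper-bounds the treewidth. Since G has at least one edge (e.g. i–e), it is not an edgeless graph, so tw(G) ≥ 1. Combining the bounds, tw(G) = 1.

1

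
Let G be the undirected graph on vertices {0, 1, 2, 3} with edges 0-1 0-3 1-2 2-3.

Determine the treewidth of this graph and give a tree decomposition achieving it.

Each bag holds 3 vertices, so the decomposition has width 2, which upper-bounds the treewidth. Since 0–1–2–3–0 is a cycle in G, G is not acyclic. Forests are exactly the graphs of treewidth ≤ 1, so tw(G) ≥ 2. Hence tw(G) = 2 exactly.

Treewidth 2.
One such decomposition:
Bags: B1 = {0, 1, 2}  B2 = {0, 2, 3}
Tree: B1–B2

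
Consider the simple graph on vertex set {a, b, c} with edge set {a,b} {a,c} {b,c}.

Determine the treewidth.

2

A width-2 tree decomposition is:
Bags: B1 = {a, b, c}
Tree: (single bag)
With just one bag of size 3, the width is 3 − 1 = 2, so tw(G) ≤ 2. Conversely, {a, b, c} is a clique of size 3, and the vertices of any clique must share a bag in every tree decomposition; so some bag has ≥ 3 vertices and tw(G) ≥ 2. Hence tw(G) = 2 exactly.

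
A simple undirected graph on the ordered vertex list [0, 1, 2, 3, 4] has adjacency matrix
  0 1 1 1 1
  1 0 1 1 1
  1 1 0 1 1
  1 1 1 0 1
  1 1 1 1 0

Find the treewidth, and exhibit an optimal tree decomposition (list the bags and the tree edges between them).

A single bag containing all 5 vertices is trivially a valid decomposition of width 4. Conversely, {0, 1, 2, 3, 4} is a clique of size 5, and the vertices of any clique must share a bag in every tree decomposition; so some bag has ≥ 5 vertices and tw(G) ≥ 4. Therefore the treewidth is 4.

Treewidth 4.
Bags: B1 = {0, 1, 2, 3, 4}
Tree: (single bag)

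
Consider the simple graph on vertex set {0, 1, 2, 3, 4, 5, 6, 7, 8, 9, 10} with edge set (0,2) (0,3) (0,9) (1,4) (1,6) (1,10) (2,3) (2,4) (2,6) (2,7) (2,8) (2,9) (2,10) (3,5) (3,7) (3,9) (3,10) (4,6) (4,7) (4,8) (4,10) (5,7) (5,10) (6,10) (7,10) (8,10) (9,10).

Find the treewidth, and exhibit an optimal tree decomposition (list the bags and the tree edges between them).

Treewidth 3.
One optimal decomposition is:
Bags: B1 = {2, 3, 9, 10}  B2 = {0, 2, 3, 9}  B3 = {2, 3, 7, 10}  B4 = {2, 4, 7, 10}  B5 = {2, 4, 8, 10}  B6 = {2, 4, 6, 10}  B7 = {3, 5, 7, 10}  B8 = {1, 4, 6, 10}
Tree: B1–B2, B1–B3, B3–B4, B4–B5, B4–B6, B3–B7, B6–B8

The largest bag has 4 vertices, giving width 3; this decomposition certifies tw(G) ≤ 3. On the other hand G contains the 4-clique {0, 2, 3, 9}. A clique must lie in a single bag of any decomposition, so no decomposition can have width below 3. Combining the bounds, tw(G) = 3.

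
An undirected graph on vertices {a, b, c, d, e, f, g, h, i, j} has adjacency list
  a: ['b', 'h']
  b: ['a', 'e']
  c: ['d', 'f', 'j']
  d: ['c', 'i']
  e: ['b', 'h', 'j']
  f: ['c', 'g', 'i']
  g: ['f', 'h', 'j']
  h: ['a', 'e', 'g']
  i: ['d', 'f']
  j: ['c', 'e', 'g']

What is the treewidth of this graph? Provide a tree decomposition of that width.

Every bag has size at most 3, so the width is 3 − 1 = 2 and tw(G) ≤ 2. The edges i–d–c–f–i form a cycle, so G is not a tree and its treewidth is at least 2. Hence tw(G) = 2 exactly.

Treewidth 2.
One optimal decomposition is:
Bags: B1 = {d, f, i}  B2 = {c, d, f}  B3 = {c, f, g}  B4 = {c, g, j}  B5 = {g, h, j}  B6 = {e, h, j}  B7 = {a, e, h}  B8 = {a, b, e}
Tree: B1–B2, B2–B3, B3–B4, B4–B5, B5–B6, B6–B7, B7–B8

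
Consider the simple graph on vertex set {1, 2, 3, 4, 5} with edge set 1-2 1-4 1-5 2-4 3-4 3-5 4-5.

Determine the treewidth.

2

A width-2 tree decomposition is:
Bags: B1 = {1, 2, 4}  B2 = {1, 4, 5}  B3 = {3, 4, 5}
Tree: B1–B2, B2–B3
Each bag holds 3 vertices, so the decomposition has width 2, which upper-bounds the treewidth. On the other hand G contains the 3-clique {1, 2, 4}. A clique must lie in a single bag of any decomposition, so no decomposition can have width below 2. Combining the bounds, tw(G) = 2.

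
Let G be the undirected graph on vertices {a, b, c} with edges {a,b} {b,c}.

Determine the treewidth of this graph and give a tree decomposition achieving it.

Treewidth 1.
Bags: B1 = {a, b}  B2 = {b, c}
Tree: B1–B2

Each bag holds 2 vertices, so the decomposition has width 1, which upper-bounds the treewidth. Since G has at least one edge (e.g. b–a), it is not an edgeless graph, so tw(G) ≥ 1. Hence tw(G) = 1 exactly.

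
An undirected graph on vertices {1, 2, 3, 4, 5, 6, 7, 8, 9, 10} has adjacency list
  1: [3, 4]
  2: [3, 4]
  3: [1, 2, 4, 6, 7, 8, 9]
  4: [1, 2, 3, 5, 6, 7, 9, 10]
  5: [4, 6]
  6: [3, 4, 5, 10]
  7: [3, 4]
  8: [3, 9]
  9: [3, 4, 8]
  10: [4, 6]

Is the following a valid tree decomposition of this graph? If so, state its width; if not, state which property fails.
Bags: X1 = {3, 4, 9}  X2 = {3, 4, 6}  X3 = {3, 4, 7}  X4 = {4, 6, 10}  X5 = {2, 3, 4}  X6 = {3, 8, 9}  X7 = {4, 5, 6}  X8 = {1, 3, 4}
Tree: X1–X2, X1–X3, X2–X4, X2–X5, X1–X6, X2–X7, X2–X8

Vertex coverage: the bags together contain {1, 2, 3, 4, 5, 6, 7, 8, 9, 10}, the full vertex set. Edge coverage: each edge of G has both endpoints in at least one bag. Running intersection: for every vertex, the bags containing it form a connected subtree. All three properties hold, so this is a valid tree decomposition of width max|bag| − 1 = 2, and hence tw(G) ≤ 2.

Yes; width 2.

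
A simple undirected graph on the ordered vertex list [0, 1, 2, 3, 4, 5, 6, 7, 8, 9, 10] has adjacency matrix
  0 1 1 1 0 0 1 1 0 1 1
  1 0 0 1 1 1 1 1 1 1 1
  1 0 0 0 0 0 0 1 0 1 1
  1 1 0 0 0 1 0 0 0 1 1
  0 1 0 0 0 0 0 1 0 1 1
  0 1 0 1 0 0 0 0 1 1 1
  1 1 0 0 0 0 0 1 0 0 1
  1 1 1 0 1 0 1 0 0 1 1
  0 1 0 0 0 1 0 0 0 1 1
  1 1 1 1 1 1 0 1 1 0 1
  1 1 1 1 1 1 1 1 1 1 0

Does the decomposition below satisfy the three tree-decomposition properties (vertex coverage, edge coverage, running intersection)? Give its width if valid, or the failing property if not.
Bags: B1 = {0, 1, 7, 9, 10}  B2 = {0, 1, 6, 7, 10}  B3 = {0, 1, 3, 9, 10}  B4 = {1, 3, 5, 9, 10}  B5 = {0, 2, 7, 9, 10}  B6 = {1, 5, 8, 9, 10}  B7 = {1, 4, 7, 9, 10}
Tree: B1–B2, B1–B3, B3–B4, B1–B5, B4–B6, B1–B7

Vertex coverage: the bags together contain {0, 1, 2, 3, 4, 5, 6, 7, 8, 9, 10}, the full vertex set. Edge coverage: each edge of G has both endpoints in at least one bag. Running intersection: for every vertex, the bags containing it form a connected subtree. All three properties hold, so this is a valid tree decomposition of width max|bag| − 1 = 4, and hence tw(G) ≤ 4.

Yes; width 4.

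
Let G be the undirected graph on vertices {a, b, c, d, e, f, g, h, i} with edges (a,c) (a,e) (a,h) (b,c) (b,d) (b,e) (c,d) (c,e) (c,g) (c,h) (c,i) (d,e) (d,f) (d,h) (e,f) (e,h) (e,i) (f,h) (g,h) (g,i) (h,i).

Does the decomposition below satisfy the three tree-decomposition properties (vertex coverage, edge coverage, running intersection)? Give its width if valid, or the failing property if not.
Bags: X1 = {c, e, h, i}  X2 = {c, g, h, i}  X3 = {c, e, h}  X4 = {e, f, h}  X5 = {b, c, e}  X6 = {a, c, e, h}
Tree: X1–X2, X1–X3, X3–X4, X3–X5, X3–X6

A tree decomposition must satisfy three properties: every vertex lies in some bag; for every edge, both endpoints lie together in some bag; and for every vertex, the bags containing it form a connected subtree. Here vertex d appears in no bag, so the decomposition is invalid.

No — vertex d appears in no bag.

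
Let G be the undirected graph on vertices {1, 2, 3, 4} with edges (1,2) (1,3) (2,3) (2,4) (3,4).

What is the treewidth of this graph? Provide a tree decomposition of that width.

Treewidth 2.
One optimal decomposition is:
Bags: B1 = {1, 2, 3}  B2 = {2, 3, 4}
Tree: B1–B2

Every bag has size at most 3, so the width is 3 − 1 = 2 and tw(G) ≤ 2. Conversely, {1, 2, 3} is a clique of size 3, and the vertices of any clique must share a bag in every tree decomposition; so some bag has ≥ 3 vertices and tw(G) ≥ 2. Hence tw(G) = 2 exactly.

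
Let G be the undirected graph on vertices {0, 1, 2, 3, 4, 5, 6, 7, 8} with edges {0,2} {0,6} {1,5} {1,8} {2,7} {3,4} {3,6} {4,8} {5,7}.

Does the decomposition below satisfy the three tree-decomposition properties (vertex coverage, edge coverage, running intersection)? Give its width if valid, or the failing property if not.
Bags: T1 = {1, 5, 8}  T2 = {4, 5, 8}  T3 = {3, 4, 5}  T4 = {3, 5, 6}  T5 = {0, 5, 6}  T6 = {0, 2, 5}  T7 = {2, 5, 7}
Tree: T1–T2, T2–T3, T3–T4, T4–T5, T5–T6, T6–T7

Vertex coverage: the bags together contain {0, 1, 2, 3, 4, 5, 6, 7, 8}, the full vertex set. Edge coverage: each edge of G has both endpoints in at least one bag. Running intersection: for every vertex, the bags containing it form a connected subtree. All three properties hold, so this is a valid tree decomposition of width max|bag| − 1 = 2, and hence tw(G) ≤ 2.

Yes; width 2.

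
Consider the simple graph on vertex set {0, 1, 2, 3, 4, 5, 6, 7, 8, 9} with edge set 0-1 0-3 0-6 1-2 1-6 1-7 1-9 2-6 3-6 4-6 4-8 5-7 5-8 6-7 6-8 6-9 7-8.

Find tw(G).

A width-2 tree decomposition is:
Bags: B1 = {0, 1, 6}  B2 = {1, 2, 6}  B3 = {1, 6, 7}  B4 = {1, 6, 9}  B5 = {6, 7, 8}  B6 = {0, 3, 6}  B7 = {4, 6, 8}  B8 = {5, 7, 8}
Tree: B1–B2, B2–B3, B2–B4, B3–B5, B1–B6, B5–B7, B5–B8
Every bag has size at most 3, so the width is 3 − 1 = 2 and tw(G) ≤ 2. For the lower bound, the 3 vertices {5, 7, 8} are pairwise adjacent, and any tree decomposition puts a clique entirely inside one bag — forcing width ≥ 2. Combining the bounds, tw(G) = 2.

2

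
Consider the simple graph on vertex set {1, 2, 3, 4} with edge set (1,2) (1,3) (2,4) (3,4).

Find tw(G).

2

A width-2 tree decomposition is:
Bags: B1 = {1, 2, 3}  B2 = {2, 3, 4}
Tree: B1–B2
The largest bag has 3 vertices, giving width 2; this decomposition certifies tw(G) ≤ 2. Since 3–1–2–4–3 is a cycle in G, G is not acyclic. Forests are exactly the graphs of treewidth ≤ 1, so tw(G) ≥ 2. Therefore the treewidth is 2.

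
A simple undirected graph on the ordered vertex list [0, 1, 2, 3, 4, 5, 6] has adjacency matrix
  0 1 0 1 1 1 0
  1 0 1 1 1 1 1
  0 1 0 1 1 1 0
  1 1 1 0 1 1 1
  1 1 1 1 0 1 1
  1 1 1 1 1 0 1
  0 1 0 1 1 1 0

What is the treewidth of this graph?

4

A width-4 tree decomposition is:
Bags: B1 = {0, 1, 3, 4, 5}  B2 = {1, 3, 4, 5, 6}  B3 = {1, 2, 3, 4, 5}
Tree: B1–B2, B1–B3
Each bag holds 5 vertices, so the decomposition has width 4, which upper-bounds the treewidth. On the other hand G contains the 5-clique {0, 1, 3, 4, 5}. A clique must lie in a single bag of any decomposition, so no decomposition can have width below 4. The upper and lower bounds meet at 4, so that is the treewidth.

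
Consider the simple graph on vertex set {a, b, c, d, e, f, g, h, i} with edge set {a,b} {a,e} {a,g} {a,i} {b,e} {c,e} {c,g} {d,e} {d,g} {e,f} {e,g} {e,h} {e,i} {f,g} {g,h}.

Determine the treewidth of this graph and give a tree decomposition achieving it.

Every bag has size at most 3, so the width is 3 − 1 = 2 and tw(G) ≤ 2. For the lower bound, the 3 vertices {d, e, g} are pairwise adjacent, and any tree decomposition puts a clique entirely inside one bag — forcing width ≥ 2. Therefore the treewidth is 2.

Treewidth 2.
One optimal decomposition is:
Bags: B1 = {e, f, g}  B2 = {a, e, g}  B3 = {a, e, i}  B4 = {a, b, e}  B5 = {e, g, h}  B6 = {d, e, g}  B7 = {c, e, g}
Tree: B1–B2, B2–B3, B3–B4, B1–B5, B5–B6, B6–B7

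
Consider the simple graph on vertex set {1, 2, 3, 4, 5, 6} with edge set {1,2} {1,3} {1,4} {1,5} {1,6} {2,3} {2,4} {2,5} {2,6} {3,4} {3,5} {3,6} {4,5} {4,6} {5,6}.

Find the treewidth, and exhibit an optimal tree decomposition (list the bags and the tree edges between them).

Treewidth 5.
One such decomposition:
Bags: B1 = {1, 2, 3, 4, 5, 6}
Tree: (single bag)

A single bag containing all 6 vertices is trivially a valid decomposition of width 5. On the other hand G contains the 6-clique {1, 2, 3, 4, 5, 6}. A clique must lie in a single bag of any decomposition, so no decomposition can have width below 5. Combining the bounds, tw(G) = 5.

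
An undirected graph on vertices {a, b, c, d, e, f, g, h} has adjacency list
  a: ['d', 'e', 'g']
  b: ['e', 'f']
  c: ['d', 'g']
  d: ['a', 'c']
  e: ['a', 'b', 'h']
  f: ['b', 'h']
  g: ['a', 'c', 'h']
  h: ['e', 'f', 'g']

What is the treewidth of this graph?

2

A width-2 tree decomposition is:
Bags: B1 = {c, d, g}  B2 = {a, d, g}  B3 = {a, g, h}  B4 = {a, e, h}  B5 = {e, f, h}  B6 = {b, e, f}
Tree: B1–B2, B2–B3, B3–B4, B4–B5, B5–B6
The largest bag has 3 vertices, giving width 2; this decomposition certifies tw(G) ≤ 2. For the lower bound, G contains the cycle c–d–a–g–c, so G is not a forest; only forests have treewidth ≤ 1, hence tw(G) ≥ 2. The upper and lower bounds meet at 2, so that is the treewidth.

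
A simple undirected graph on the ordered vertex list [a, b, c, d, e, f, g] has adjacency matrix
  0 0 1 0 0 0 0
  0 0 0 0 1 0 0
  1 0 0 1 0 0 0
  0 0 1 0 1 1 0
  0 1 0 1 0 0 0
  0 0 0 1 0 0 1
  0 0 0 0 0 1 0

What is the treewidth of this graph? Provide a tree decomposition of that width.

The largest bag has 2 vertices, giving width 1; this decomposition certifies tw(G) ≤ 1. Since G has at least one edge (e.g. d–f), it is not an edgeless graph, so tw(G) ≥ 1. The upper and lower bounds meet at 1, so that is the treewidth.

Treewidth 1.
One optimal decomposition is:
Bags: B1 = {d, f}  B2 = {c, d}  B3 = {d, e}  B4 = {a, c}  B5 = {f, g}  B6 = {b, e}
Tree: B1–B2, B2–B3, B2–B4, B1–B5, B3–B6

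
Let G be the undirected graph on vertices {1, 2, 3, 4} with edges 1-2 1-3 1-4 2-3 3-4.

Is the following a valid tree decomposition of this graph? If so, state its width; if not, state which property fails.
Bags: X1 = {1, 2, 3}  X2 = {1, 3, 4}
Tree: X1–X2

Yes; width 2.

Vertex coverage: the bags together contain {1, 2, 3, 4}, the full vertex set. Edge coverage: each edge of G has both endpoints in at least one bag. Running intersection: for every vertex, the bags containing it form a connected subtree. All three properties hold, so this is a valid tree decomposition of width max|bag| − 1 = 2, and hence tw(G) ≤ 2.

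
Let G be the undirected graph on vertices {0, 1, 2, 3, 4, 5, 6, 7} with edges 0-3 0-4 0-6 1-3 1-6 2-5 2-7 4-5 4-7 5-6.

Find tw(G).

2

A width-2 tree decomposition is:
Bags: B1 = {2, 5, 7}  B2 = {4, 5, 7}  B3 = {4, 5, 6}  B4 = {0, 4, 6}  B5 = {0, 1, 6}  B6 = {0, 1, 3}
Tree: B1–B2, B2–B3, B3–B4, B4–B5, B5–B6
Each bag holds 3 vertices, so the decomposition has width 2, which upper-bounds the treewidth. Since 2–7–4–5–2 is a cycle in G, G is not acyclic. Forests are exactly the graphs of treewidth ≤ 1, so tw(G) ≥ 2. The upper and lower bounds meet at 2, so that is the treewidth.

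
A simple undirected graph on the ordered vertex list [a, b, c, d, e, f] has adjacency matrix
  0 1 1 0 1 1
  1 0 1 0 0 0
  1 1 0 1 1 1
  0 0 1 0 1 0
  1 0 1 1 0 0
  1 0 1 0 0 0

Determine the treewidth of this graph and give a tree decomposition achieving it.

The largest bag has 3 vertices, giving width 2; this decomposition certifies tw(G) ≤ 2. On the other hand G contains the 3-clique {c, d, e}. A clique must lie in a single bag of any decomposition, so no decomposition can have width below 2. The upper and lower bounds meet at 2, so that is the treewidth.

Treewidth 2.
Bags: B1 = {a, b, c}  B2 = {a, c, e}  B3 = {a, c, f}  B4 = {c, d, e}
Tree: B1–B2, B1–B3, B2–B4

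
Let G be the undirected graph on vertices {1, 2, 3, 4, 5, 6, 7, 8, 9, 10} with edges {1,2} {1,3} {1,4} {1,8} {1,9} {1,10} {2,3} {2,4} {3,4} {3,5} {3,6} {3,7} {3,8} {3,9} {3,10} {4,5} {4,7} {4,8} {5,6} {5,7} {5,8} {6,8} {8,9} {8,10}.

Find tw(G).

A width-3 tree decomposition is:
Bags: B1 = {1, 2, 3, 4}  B2 = {1, 3, 4, 8}  B3 = {1, 3, 8, 9}  B4 = {1, 3, 8, 10}  B5 = {3, 4, 5, 8}  B6 = {3, 4, 5, 7}  B7 = {3, 5, 6, 8}
Tree: B1–B2, B2–B3, B2–B4, B2–B5, B5–B6, B5–B7
Every bag has size at most 4, so the width is 4 − 1 = 3 and tw(G) ≤ 3. On the other hand G contains the 4-clique {1, 3, 8, 9}. A clique must lie in a single bag of any decomposition, so no decomposition can have width below 3. Hence tw(G) = 3 exactly.

3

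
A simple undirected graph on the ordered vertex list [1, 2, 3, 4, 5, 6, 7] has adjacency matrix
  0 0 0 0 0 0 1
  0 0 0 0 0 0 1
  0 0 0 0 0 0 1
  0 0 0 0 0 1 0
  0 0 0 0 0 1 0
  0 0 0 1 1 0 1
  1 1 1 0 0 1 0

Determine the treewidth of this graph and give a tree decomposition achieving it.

Every bag has size at most 2, so the width is 2 − 1 = 1 and tw(G) ≤ 1. G has an edge, so its treewidth is at least 1. Hence tw(G) = 1 exactly.

Treewidth 1.
One optimal decomposition is:
Bags: B1 = {3, 7}  B2 = {2, 7}  B3 = {6, 7}  B4 = {1, 7}  B5 = {4, 6}  B6 = {5, 6}
Tree: B1–B2, B1–B3, B3–B4, B3–B5, B3–B6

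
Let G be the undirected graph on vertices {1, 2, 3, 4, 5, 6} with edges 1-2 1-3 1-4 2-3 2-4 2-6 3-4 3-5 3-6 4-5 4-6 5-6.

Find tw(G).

A width-3 tree decomposition is:
Bags: B1 = {2, 3, 4, 6}  B2 = {1, 2, 3, 4}  B3 = {3, 4, 5, 6}
Tree: B1–B2, B1–B3
The largest bag has 4 vertices, giving width 3; this decomposition certifies tw(G) ≤ 3. Conversely, {1, 2, 3, 4} is a clique of size 4, and the vertices of any clique must share a bag in every tree decomposition; so some bag has ≥ 4 vertices and tw(G) ≥ 3. Combining the bounds, tw(G) = 3.

3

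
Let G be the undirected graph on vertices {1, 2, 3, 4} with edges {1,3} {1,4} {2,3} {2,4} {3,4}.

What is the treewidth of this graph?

A width-2 tree decomposition is:
Bags: B1 = {2, 3, 4}  B2 = {1, 3, 4}
Tree: B1–B2
The largest bag has 3 vertices, giving width 2; this decomposition certifies tw(G) ≤ 2. For the lower bound, the 3 vertices {1, 3, 4} are pairwise adjacent, and any tree decomposition puts a clique entirely inside one bag — forcing width ≥ 2. Therefore the treewidth is 2.

2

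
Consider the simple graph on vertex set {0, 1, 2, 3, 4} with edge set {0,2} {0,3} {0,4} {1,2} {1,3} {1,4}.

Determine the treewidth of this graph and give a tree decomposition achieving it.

Treewidth 2.
Bags: B1 = {0, 1, 3}  B2 = {0, 1, 2}  B3 = {0, 1, 4}
Tree: B1–B2, B2–B3

The largest bag has 3 vertices, giving width 2; this decomposition certifies tw(G) ≤ 2. Since 3–1–2–0–3 is a cycle in G, G is not acyclic. Forests are exactly the graphs of treewidth ≤ 1, so tw(G) ≥ 2. Hence tw(G) = 2 exactly.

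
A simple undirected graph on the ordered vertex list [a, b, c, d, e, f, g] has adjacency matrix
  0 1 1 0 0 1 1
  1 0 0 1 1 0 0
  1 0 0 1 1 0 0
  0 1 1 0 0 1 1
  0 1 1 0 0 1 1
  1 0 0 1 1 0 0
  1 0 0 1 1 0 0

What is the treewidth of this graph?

3

A width-3 tree decomposition is:
Bags: B1 = {a, d, e, f}  B2 = {a, b, d, e}  B3 = {a, c, d, e}  B4 = {a, d, e, g}
Tree: B1–B2, B2–B3, B3–B4
Every bag has size at most 4, so the width is 4 − 1 = 3 and tw(G) ≤ 3. For the lower bound: the 4 vertex sets {d,f}, {a,b}, {e}, {c} are disjoint, each induces a connected subgraph, and every pair is joined by at least one edge of G. Contracting each set to a single vertex therefore yields K_{4} as a minor, and since treewidth is minor-monotone, tw(G) ≥ tw(K_{4}) = 3. Hence tw(G) = 3 exactly.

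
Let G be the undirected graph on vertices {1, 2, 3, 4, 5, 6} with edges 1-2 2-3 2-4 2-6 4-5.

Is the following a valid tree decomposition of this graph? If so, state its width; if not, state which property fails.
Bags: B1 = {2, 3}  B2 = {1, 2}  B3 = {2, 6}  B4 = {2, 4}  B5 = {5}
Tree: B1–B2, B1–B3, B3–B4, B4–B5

No — edge (4,5) lies in no bag.

A tree decomposition must satisfy three properties: every vertex lies in some bag; for every edge, both endpoints lie together in some bag; and for every vertex, the bags containing it form a connected subtree. Here edge (4,5) lies in no bag, so the decomposition is invalid.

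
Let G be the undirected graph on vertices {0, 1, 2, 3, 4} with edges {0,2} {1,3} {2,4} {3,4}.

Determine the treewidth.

1

A width-1 tree decomposition is:
Bags: B1 = {0, 2}  B2 = {2, 4}  B3 = {3, 4}  B4 = {1, 3}
Tree: B1–B2, B2–B3, B3–B4
Each bag holds 2 vertices, so the decomposition has width 1, which upper-bounds the treewidth. Any graph with an edge has treewidth ≥ 1, and G has the edge 0–2. Therefore the treewidth is 1.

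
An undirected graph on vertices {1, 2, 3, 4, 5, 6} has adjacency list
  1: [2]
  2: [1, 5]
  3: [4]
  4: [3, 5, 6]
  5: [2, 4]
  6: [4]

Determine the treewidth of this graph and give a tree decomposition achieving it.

The largest bag has 2 vertices, giving width 1; this decomposition certifies tw(G) ≤ 1. Since G has at least one edge (e.g. 4–6), it is not an edgeless graph, so tw(G) ≥ 1. Hence tw(G) = 1 exactly.

Treewidth 1.
One optimal decomposition is:
Bags: B1 = {4, 6}  B2 = {4, 5}  B3 = {2, 5}  B4 = {1, 2}  B5 = {3, 4}
Tree: B1–B2, B2–B3, B3–B4, B1–B5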